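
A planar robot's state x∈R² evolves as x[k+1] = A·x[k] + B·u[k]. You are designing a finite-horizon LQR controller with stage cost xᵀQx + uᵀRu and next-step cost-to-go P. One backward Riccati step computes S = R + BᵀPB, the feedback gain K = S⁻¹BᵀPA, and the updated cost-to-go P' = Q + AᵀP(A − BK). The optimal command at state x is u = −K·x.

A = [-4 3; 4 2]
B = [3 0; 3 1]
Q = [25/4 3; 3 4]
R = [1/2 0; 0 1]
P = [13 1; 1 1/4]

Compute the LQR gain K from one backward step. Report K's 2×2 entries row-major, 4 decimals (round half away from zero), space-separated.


-1.1383 0.9723 1.0150 -0.1170

BᵀP = [42.0000 3.7500; 1.0000 0.2500]
S = R + BᵀPB = [1/2 0; 0 1] + [137.2500 3.7500; 3.7500 0.2500] = [137.7500 3.7500; 3.7500 1.2500]
BᵀPA = [-153.0000 133.5000; -3.0000 3.5000]
K = S⁻¹·BᵀPA = [-1.1383 0.9723; 1.0150 -0.1170]
A−BK = [-0.5850 0.0830; 6.4000 -0.8000]
AᵀP(A−BK) = [8.8791 -1.5842; -1.5842 0.6032]
P' = Q + AᵀP(A−BK) = [15.1291 1.4158; 1.4158 4.6032]
tr(P') = 19.7322


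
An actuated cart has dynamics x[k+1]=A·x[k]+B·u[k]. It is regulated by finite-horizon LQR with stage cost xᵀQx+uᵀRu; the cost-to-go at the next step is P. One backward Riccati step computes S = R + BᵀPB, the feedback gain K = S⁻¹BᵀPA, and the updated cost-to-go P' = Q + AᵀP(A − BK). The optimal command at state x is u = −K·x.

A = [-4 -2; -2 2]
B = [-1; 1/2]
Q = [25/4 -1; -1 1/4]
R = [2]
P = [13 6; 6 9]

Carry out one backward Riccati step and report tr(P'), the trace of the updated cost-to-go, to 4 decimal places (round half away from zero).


BᵀP = [-10.0000 -1.5000]
S = R + BᵀPB = [2] + [9.2500] = [11.2500]
BᵀPA = [43.0000 17.0000]
K = S⁻¹·BᵀPA = [3.8222 1.5111]
A−BK = [-0.1778 -0.4889; -3.9111 1.2444]
AᵀP(A−BK) = [175.6444 -20.9778; -20.9778 14.3111]
P' = Q + AᵀP(A−BK) = [181.8944 -21.9778; -21.9778 14.5611]
tr(P') = 196.4556

196.4556


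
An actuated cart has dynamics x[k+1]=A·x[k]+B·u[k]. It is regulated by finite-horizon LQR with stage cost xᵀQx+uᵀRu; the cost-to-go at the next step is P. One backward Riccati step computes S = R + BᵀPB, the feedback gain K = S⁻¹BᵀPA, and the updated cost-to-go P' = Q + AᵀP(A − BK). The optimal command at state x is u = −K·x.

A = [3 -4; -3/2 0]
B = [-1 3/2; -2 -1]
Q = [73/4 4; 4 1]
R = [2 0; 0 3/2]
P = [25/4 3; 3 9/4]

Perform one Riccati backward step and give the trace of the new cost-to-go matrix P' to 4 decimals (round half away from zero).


BᵀP = [-12.2500 -7.5000; 6.3750 2.2500]
S = R + BᵀPB = [2 0; 0 3/2] + [27.2500 -10.8750; -10.8750 7.3125] = [29.2500 -10.8750; -10.8750 8.8125]
BᵀPA = [-25.5000 49.0000; 15.7500 -25.5000]
K = S⁻¹·BᵀPA = [-0.3831 1.1075; 1.3145 -1.5269]
A−BK = [0.6452 -0.6022; -0.9516 0.6882]
AᵀP(A−BK) = [3.8407 -4.7097; -4.7097 6.7957]
P' = Q + AᵀP(A−BK) = [22.0907 -0.7097; -0.7097 7.7957]
tr(P') = 29.8864

29.8864


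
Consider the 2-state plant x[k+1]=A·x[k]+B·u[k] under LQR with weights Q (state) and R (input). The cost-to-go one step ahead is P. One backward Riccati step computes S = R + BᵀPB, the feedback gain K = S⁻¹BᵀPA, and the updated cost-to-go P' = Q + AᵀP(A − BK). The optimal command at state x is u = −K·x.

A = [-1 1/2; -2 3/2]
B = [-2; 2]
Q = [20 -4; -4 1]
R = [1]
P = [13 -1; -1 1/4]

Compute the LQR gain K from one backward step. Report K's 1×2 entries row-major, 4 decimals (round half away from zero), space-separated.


BᵀP = [-28.0000 2.5000]
S = R + BᵀPB = [1] + [61.0000] = [62.0000]
BᵀPA = [23.0000 -10.2500]
K = S⁻¹·BᵀPA = [0.3710 -0.1653]
A−BK = [-0.2581 0.1694; -2.7419 1.8306]
AᵀP(A−BK) = [1.4677 -0.9476; -0.9476 0.6179]
P' = Q + AᵀP(A−BK) = [21.4677 -4.9476; -4.9476 1.6179]
tr(P') = 23.0857

0.3710 -0.1653


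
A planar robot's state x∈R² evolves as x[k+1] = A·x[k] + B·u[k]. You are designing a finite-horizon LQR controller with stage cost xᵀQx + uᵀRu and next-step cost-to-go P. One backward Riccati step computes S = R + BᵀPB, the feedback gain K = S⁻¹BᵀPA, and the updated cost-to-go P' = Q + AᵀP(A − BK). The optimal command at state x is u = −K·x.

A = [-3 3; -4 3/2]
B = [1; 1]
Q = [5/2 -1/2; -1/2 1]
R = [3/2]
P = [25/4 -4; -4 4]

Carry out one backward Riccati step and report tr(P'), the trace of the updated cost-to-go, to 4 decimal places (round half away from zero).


BᵀP = [2.2500 0.0000]
S = R + BᵀPB = [3/2] + [2.2500] = [3.7500]
BᵀPA = [-6.7500 6.7500]
K = S⁻¹·BᵀPA = [-1.8000 1.8000]
A−BK = [-1.2000 1.2000; -2.2000 -0.3000]
AᵀP(A−BK) = [12.1000 -2.1000; -2.1000 17.1000]
P' = Q + AᵀP(A−BK) = [14.6000 -2.6000; -2.6000 18.1000]
tr(P') = 32.7000

32.7000


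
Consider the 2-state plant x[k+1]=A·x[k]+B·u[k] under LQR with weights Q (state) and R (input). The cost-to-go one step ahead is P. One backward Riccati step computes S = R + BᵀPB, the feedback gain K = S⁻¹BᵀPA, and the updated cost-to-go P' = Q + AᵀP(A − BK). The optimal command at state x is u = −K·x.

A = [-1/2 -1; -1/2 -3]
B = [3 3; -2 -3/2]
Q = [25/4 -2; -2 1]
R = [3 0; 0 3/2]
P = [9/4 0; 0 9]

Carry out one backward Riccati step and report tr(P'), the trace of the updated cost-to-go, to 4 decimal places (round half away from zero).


51.2363

BᵀP = [6.7500 -18.0000; 6.7500 -13.5000]
S = R + BᵀPB = [3 0; 0 3/2] + [56.2500 47.2500; 47.2500 40.5000] = [59.2500 47.2500; 47.2500 42.0000]
BᵀPA = [5.6250 47.2500; 3.3750 33.7500]
K = S⁻¹·BᵀPA = [0.3000 1.5231; -0.2571 -0.9099]
A−BK = [-0.6286 -2.8396; -0.2857 -1.3187]
AᵀP(A−BK) = [1.9929 9.1286; 9.1286 41.9934]
P' = Q + AᵀP(A−BK) = [8.2429 7.1286; 7.1286 42.9934]
tr(P') = 51.2363


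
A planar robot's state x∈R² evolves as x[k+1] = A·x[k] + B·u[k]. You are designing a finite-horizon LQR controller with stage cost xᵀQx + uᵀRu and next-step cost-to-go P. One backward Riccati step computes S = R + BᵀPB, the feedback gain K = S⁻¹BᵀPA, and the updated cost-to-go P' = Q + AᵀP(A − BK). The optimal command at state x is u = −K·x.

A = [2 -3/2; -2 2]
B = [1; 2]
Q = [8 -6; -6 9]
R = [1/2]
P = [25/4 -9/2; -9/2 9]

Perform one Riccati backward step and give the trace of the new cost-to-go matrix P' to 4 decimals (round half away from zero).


109.2437

BᵀP = [-2.7500 13.5000]
S = R + BᵀPB = [1/2] + [24.2500] = [24.7500]
BᵀPA = [-32.5000 31.1250]
K = S⁻¹·BᵀPA = [-1.3131 1.2576]
A−BK = [3.3131 -2.7576; 0.6263 -0.5152]
AᵀP(A−BK) = [54.3232 -45.3788; -45.3788 37.9205]
P' = Q + AᵀP(A−BK) = [62.3232 -51.3788; -51.3788 46.9205]
tr(P') = 109.2437


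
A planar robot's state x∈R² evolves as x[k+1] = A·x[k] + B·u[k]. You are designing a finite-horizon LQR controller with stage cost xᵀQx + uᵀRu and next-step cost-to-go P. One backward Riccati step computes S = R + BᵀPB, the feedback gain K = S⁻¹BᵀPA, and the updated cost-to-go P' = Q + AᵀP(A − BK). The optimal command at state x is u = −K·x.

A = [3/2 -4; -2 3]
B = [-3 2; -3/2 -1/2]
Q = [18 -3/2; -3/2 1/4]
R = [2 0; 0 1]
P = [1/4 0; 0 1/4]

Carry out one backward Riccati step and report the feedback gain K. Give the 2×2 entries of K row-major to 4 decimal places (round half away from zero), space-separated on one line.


0.0657 0.0914 0.5267 -1.0933

BᵀP = [-0.7500 -0.3750; 0.5000 -0.1250]
S = R + BᵀPB = [2 0; 0 1] + [2.8125 -1.3125; -1.3125 1.0625] = [4.8125 -1.3125; -1.3125 2.0625]
BᵀPA = [-0.3750 1.8750; 1.0000 -2.3750]
K = S⁻¹·BᵀPA = [0.0657 0.0914; 0.5267 -1.0933]
A−BK = [0.6438 -1.5390; -1.6381 2.5905]
AᵀP(A−BK) = [1.0605 -1.8724; -1.8724 3.4819]
P' = Q + AᵀP(A−BK) = [19.0605 -3.3724; -3.3724 3.7319]
tr(P') = 22.7924


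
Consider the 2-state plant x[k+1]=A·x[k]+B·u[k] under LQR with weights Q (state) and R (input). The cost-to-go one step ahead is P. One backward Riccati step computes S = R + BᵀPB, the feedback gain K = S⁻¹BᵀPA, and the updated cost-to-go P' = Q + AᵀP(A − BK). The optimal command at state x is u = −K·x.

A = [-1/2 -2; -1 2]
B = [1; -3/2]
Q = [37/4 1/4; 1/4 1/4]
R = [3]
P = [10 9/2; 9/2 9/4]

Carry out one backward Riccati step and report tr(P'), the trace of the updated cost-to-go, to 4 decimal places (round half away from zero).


26.1336

BᵀP = [3.2500 1.1250]
S = R + BᵀPB = [3] + [1.5625] = [4.5625]
BᵀPA = [-2.7500 -4.2500]
K = S⁻¹·BᵀPA = [-0.6027 -0.9315]
A−BK = [0.1027 -1.0685; -1.9041 0.6027]
AᵀP(A−BK) = [7.5925 7.4384; 7.4384 9.0411]
P' = Q + AᵀP(A−BK) = [16.8425 7.6884; 7.6884 9.2911]
tr(P') = 26.1336


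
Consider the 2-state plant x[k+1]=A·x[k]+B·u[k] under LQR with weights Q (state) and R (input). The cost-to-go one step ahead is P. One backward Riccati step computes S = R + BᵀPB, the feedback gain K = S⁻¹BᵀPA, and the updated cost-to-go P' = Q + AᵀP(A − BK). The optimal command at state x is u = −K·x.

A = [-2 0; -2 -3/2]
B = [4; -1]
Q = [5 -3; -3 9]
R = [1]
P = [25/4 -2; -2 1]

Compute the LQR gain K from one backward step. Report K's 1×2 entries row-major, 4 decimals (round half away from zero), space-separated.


-0.3051 0.1144

BᵀP = [27.0000 -9.0000]
S = R + BᵀPB = [1] + [117.0000] = [118.0000]
BᵀPA = [-36.0000 13.5000]
K = S⁻¹·BᵀPA = [-0.3051 0.1144]
A−BK = [-0.7797 -0.4576; -2.3051 -1.3856]
AᵀP(A−BK) = [2.0169 1.1186; 1.1186 0.7055]
P' = Q + AᵀP(A−BK) = [7.0169 -1.8814; -1.8814 9.7055]
tr(P') = 16.7225


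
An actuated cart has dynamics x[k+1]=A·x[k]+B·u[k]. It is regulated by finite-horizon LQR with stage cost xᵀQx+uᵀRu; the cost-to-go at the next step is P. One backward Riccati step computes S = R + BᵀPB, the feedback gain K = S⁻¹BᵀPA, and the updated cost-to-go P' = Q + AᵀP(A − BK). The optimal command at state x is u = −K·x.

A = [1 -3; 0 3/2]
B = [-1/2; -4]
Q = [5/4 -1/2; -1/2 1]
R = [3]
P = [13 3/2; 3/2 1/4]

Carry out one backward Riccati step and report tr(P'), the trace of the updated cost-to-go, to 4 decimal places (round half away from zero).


BᵀP = [-12.5000 -1.7500]
S = R + BᵀPB = [3] + [13.2500] = [16.2500]
BᵀPA = [-12.5000 34.8750]
K = S⁻¹·BᵀPA = [-0.7692 2.1462]
A−BK = [0.6154 -1.9269; -3.0769 10.0846]
AᵀP(A−BK) = [3.3846 -9.9231; -9.9231 29.2154]
P' = Q + AᵀP(A−BK) = [4.6346 -10.4231; -10.4231 30.2154]
tr(P') = 34.8500

34.8500


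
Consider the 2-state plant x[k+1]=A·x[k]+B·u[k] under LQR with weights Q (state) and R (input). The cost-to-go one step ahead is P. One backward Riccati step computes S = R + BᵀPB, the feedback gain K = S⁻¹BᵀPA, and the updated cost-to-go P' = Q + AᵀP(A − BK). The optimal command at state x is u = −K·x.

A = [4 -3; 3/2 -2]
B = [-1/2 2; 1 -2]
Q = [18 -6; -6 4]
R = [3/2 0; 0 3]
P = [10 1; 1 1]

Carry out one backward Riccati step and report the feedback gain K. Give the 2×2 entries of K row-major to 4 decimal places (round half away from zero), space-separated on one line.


0.7100 -0.7600 2.0100 -1.5600

BᵀP = [-4.0000 0.5000; 18.0000 0.0000]
S = R + BᵀPB = [3/2 0; 0 3] + [2.5000 -9.0000; -9.0000 36.0000] = [4.0000 -9.0000; -9.0000 39.0000]
BᵀPA = [-15.2500 11.0000; 72.0000 -54.0000]
K = S⁻¹·BᵀPA = [0.7100 -0.7600; 2.0100 -1.5600]
A−BK = [0.3350 -0.2600; 4.8100 -4.3600]
AᵀP(A−BK) = [40.3575 -34.7700; -34.7700 30.1200]
P' = Q + AᵀP(A−BK) = [58.3575 -40.7700; -40.7700 34.1200]
tr(P') = 92.4775


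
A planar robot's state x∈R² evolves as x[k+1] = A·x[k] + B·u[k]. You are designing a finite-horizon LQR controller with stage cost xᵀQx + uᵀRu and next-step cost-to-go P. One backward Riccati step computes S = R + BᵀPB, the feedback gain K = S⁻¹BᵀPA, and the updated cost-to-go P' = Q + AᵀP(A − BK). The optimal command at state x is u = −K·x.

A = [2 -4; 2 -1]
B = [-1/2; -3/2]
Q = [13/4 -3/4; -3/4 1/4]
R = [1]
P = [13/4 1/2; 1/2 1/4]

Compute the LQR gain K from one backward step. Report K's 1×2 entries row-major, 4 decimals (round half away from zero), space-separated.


-1.9200 3.2400

BᵀP = [-2.3750 -0.6250]
S = R + BᵀPB = [1] + [2.1250] = [3.1250]
BᵀPA = [-6.0000 10.1250]
K = S⁻¹·BᵀPA = [-1.9200 3.2400]
A−BK = [1.0400 -2.3800; -0.8800 3.8600]
AᵀP(A−BK) = [6.4800 -12.0600; -12.0600 23.4450]
P' = Q + AᵀP(A−BK) = [9.7300 -12.8100; -12.8100 23.6950]
tr(P') = 33.4250


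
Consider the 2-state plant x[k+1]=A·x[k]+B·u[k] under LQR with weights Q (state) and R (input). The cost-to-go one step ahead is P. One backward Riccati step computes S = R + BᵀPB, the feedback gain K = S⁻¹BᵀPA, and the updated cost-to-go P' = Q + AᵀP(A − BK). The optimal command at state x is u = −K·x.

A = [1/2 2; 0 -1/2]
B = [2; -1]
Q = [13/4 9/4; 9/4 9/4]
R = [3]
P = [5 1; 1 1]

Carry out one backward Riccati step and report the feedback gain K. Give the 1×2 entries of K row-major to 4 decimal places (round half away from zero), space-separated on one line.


BᵀP = [9.0000 1.0000]
S = R + BᵀPB = [3] + [17.0000] = [20.0000]
BᵀPA = [4.5000 17.5000]
K = S⁻¹·BᵀPA = [0.2250 0.8750]
A−BK = [0.0500 0.2500; 0.2250 0.3750]
AᵀP(A−BK) = [0.2375 0.8125; 0.8125 2.9375]
P' = Q + AᵀP(A−BK) = [3.4875 3.0625; 3.0625 5.1875]
tr(P') = 8.6750

0.2250 0.8750


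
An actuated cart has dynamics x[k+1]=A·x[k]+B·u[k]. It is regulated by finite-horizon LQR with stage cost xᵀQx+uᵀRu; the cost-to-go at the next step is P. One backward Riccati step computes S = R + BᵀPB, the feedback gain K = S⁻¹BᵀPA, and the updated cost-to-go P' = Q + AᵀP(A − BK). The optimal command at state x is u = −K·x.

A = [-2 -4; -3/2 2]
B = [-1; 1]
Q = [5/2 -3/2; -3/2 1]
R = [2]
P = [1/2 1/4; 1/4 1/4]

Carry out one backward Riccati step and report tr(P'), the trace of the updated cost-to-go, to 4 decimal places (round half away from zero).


BᵀP = [-0.2500 0.0000]
S = R + BᵀPB = [2] + [0.2500] = [2.2500]
BᵀPA = [0.5000 1.0000]
K = S⁻¹·BᵀPA = [0.2222 0.4444]
A−BK = [-1.7778 -3.5556; -1.7222 1.5556]
AᵀP(A−BK) = [3.9514 3.5278; 3.5278 4.5556]
P' = Q + AᵀP(A−BK) = [6.4514 2.0278; 2.0278 5.5556]
tr(P') = 12.0069

12.0069


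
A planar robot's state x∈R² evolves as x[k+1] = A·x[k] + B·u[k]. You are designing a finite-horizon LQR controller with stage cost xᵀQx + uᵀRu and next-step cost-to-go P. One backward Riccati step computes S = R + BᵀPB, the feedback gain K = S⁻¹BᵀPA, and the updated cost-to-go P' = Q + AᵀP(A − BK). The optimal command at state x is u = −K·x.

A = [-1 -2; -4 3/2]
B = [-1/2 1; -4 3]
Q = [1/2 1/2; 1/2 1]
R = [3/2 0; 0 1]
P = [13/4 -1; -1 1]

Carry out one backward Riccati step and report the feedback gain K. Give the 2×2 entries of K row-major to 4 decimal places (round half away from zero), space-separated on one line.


BᵀP = [2.3750 -3.5000; 0.2500 2.0000]
S = R + BᵀPB = [3/2 0; 0 1] + [12.8125 -8.1250; -8.1250 6.2500] = [14.3125 -8.1250; -8.1250 7.2500]
BᵀPA = [11.6250 -10.0000; -8.2500 2.5000]
K = S⁻¹·BᵀPA = [0.4570 -1.3825; -0.6258 -1.2045]
A−BK = [-0.1457 -1.4868; -0.2947 -0.4164]
AᵀP(A−BK) = [0.7748 0.1341; 0.1341 10.4367]
P' = Q + AᵀP(A−BK) = [1.2748 0.6341; 0.6341 11.4367]
tr(P') = 12.7115

0.4570 -1.3825 -0.6258 -1.2045


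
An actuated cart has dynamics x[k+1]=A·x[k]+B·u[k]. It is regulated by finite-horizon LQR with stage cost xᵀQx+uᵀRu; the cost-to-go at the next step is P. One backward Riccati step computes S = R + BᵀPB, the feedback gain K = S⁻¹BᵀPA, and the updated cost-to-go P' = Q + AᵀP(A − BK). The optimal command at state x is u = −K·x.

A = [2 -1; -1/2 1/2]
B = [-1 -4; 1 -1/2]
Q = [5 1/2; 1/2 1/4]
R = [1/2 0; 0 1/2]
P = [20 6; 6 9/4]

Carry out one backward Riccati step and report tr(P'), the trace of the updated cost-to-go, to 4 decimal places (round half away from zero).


5.5297

BᵀP = [-14.0000 -3.7500; -83.0000 -25.1250]
S = R + BᵀPB = [1/2 0; 0 1/2] + [10.2500 57.8750; 57.8750 344.5625] = [10.7500 57.8750; 57.8750 345.0625]
BᵀPA = [-26.1250 12.1250; -153.4375 70.4375]
K = S⁻¹·BᵀPA = [-0.3739 0.2982; -0.3820 0.1541]
A−BK = [0.0983 -0.0854; -0.3171 0.2789]
AᵀP(A−BK) = [0.1883 -0.1251; -0.1251 0.0914]
P' = Q + AᵀP(A−BK) = [5.1883 0.3749; 0.3749 0.3414]
tr(P') = 5.5297


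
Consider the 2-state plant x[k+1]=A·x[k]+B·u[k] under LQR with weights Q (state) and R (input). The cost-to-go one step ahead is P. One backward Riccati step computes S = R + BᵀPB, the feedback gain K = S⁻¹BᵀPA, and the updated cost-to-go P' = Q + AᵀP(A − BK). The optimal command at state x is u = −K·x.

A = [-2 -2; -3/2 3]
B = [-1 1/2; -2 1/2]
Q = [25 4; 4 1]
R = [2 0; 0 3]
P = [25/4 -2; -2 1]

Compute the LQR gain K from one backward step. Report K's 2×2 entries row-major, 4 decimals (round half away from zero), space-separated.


BᵀP = [-2.2500 0.0000; 2.1250 -0.5000]
S = R + BᵀPB = [2 0; 0 3] + [2.2500 -1.1250; -1.1250 0.8125] = [4.2500 -1.1250; -1.1250 3.8125]
BᵀPA = [4.5000 4.5000; -3.5000 -5.7500]
K = S⁻¹·BᵀPA = [0.8849 0.7155; -0.6569 -1.2971]
A−BK = [-0.7866 -0.6360; 0.5983 5.0795]
AᵀP(A−BK) = [8.9686 18.7406; 18.7406 47.3222]
P' = Q + AᵀP(A−BK) = [33.9686 22.7406; 22.7406 48.3222]
tr(P') = 82.2908

0.8849 0.7155 -0.6569 -1.2971


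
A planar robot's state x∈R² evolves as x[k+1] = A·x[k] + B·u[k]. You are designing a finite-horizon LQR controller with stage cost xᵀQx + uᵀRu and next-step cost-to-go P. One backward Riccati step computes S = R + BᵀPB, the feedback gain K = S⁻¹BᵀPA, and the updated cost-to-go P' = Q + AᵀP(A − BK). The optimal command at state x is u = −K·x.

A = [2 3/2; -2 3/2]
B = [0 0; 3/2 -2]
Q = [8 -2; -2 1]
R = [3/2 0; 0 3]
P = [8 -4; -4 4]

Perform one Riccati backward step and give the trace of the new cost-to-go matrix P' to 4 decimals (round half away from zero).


39.1892

BᵀP = [-6.0000 6.0000; 8.0000 -8.0000]
S = R + BᵀPB = [3/2 0; 0 3] + [9.0000 -12.0000; -12.0000 16.0000] = [10.5000 -12.0000; -12.0000 19.0000]
BᵀPA = [-24.0000 0.0000; 32.0000 0.0000]
K = S⁻¹·BᵀPA = [-1.2973 0.0000; 0.8649 0.0000]
A−BK = [2.0000 1.5000; 1.6757 1.5000]
AᵀP(A−BK) = [21.1892 12.0000; 12.0000 9.0000]
P' = Q + AᵀP(A−BK) = [29.1892 10.0000; 10.0000 10.0000]
tr(P') = 39.1892


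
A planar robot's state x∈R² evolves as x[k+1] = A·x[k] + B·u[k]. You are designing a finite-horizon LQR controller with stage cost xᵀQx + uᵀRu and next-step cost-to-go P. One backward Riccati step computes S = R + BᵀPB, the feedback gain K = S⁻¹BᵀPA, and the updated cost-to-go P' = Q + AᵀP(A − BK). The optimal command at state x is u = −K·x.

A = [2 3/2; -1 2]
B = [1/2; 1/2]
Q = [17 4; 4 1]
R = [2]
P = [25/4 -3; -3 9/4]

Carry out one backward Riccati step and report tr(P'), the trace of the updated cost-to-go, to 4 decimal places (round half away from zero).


56.2217

BᵀP = [1.6250 -0.3750]
S = R + BᵀPB = [2] + [0.6250] = [2.6250]
BᵀPA = [3.6250 1.6875]
K = S⁻¹·BᵀPA = [1.3810 0.6429]
A−BK = [1.3095 1.1786; -1.6905 1.6786]
AᵀP(A−BK) = [34.2440 4.4196; 4.4196 3.9777]
P' = Q + AᵀP(A−BK) = [51.2440 8.4196; 8.4196 4.9777]
tr(P') = 56.2217


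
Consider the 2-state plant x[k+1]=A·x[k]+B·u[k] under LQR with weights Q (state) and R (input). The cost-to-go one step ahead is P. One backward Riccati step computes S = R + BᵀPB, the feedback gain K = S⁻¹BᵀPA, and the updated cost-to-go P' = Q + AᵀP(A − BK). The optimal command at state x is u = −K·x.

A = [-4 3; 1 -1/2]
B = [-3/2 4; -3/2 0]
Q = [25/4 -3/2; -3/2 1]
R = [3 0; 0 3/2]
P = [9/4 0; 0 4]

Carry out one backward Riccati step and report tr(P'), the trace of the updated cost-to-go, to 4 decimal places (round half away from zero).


11.5051

BᵀP = [-3.3750 -6.0000; 9.0000 0.0000]
S = R + BᵀPB = [3 0; 0 3/2] + [14.0625 -13.5000; -13.5000 36.0000] = [17.0625 -13.5000; -13.5000 37.5000]
BᵀPA = [7.5000 -7.1250; -36.0000 27.0000]
K = S⁻¹·BᵀPA = [-0.4474 0.2127; -1.1211 0.7966]
A−BK = [-0.1868 0.1328; 0.3288 -0.1810]
AᵀP(A−BK) = [2.9969 -1.9189; -1.9189 1.2581]
P' = Q + AᵀP(A−BK) = [9.2469 -3.4189; -3.4189 2.2581]
tr(P') = 11.5051


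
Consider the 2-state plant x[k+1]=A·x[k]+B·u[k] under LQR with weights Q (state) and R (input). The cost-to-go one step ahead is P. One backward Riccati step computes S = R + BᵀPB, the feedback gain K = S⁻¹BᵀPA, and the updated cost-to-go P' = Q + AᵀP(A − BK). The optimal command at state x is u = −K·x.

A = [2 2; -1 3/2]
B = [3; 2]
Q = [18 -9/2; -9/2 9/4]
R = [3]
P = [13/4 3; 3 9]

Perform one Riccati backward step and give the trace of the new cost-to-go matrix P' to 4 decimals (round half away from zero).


BᵀP = [15.7500 27.0000]
S = R + BᵀPB = [3] + [101.2500] = [104.2500]
BᵀPA = [4.5000 72.0000]
K = S⁻¹·BᵀPA = [0.0432 0.6906]
A−BK = [1.8705 -0.0719; -1.0863 0.1187]
AᵀP(A−BK) = [9.8058 -0.6079; -0.6079 1.5234]
P' = Q + AᵀP(A−BK) = [27.8058 -5.1079; -5.1079 3.7734]
tr(P') = 31.5791

31.5791


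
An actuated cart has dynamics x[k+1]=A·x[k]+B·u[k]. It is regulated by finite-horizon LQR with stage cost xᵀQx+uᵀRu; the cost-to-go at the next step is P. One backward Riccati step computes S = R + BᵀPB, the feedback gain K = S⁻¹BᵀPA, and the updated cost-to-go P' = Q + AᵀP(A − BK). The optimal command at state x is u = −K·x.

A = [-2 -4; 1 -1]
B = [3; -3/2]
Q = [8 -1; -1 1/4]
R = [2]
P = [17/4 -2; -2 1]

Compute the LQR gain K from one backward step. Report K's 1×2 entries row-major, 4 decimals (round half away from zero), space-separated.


-0.6446 -0.9174

BᵀP = [15.7500 -7.5000]
S = R + BᵀPB = [2] + [58.5000] = [60.5000]
BᵀPA = [-39.0000 -55.5000]
K = S⁻¹·BᵀPA = [-0.6446 -0.9174]
A−BK = [-0.0661 -1.2479; 0.0331 -2.3760]
AᵀP(A−BK) = [0.8595 1.2231; 1.2231 2.0868]
P' = Q + AᵀP(A−BK) = [8.8595 0.2231; 0.2231 2.3368]
tr(P') = 11.1963


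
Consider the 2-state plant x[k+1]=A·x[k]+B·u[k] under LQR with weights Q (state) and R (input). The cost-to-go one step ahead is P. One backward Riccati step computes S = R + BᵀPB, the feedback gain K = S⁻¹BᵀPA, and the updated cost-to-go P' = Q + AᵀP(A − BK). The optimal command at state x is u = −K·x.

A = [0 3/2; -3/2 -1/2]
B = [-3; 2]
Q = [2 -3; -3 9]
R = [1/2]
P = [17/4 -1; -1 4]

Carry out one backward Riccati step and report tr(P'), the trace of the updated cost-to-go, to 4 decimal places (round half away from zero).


16.5510

BᵀP = [-14.7500 11.0000]
S = R + BᵀPB = [1/2] + [66.2500] = [66.7500]
BᵀPA = [-16.5000 -27.6250]
K = S⁻¹·BᵀPA = [-0.2472 -0.4139]
A−BK = [-0.7416 0.2584; -1.0056 0.3277]
AᵀP(A−BK) = [4.9213 -1.5787; -1.5787 0.6297]
P' = Q + AᵀP(A−BK) = [6.9213 -4.5787; -4.5787 9.6297]
tr(P') = 16.5510


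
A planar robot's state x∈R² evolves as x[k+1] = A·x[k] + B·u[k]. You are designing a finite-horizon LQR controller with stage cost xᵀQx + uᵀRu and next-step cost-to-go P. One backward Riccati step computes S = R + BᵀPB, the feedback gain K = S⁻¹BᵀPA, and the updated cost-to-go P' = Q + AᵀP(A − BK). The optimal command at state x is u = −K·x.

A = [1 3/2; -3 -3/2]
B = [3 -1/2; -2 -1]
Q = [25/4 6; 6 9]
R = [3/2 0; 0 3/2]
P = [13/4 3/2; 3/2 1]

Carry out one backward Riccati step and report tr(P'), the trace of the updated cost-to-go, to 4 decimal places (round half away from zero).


17.5819

BᵀP = [6.7500 2.5000; -3.1250 -1.7500]
S = R + BᵀPB = [3/2 0; 0 3/2] + [15.2500 -5.8750; -5.8750 3.3125] = [16.7500 -5.8750; -5.8750 4.8125]
BᵀPA = [-0.7500 6.3750; 2.1250 -2.0625]
K = S⁻¹·BᵀPA = [0.1925 0.4027; 0.6766 0.0631]
A−BK = [0.7607 0.3234; -1.9383 -0.6315]
AᵀP(A−BK) = [1.9566 0.5431; 0.5431 0.3753]
P' = Q + AᵀP(A−BK) = [8.2066 6.5431; 6.5431 9.3753]
tr(P') = 17.5819


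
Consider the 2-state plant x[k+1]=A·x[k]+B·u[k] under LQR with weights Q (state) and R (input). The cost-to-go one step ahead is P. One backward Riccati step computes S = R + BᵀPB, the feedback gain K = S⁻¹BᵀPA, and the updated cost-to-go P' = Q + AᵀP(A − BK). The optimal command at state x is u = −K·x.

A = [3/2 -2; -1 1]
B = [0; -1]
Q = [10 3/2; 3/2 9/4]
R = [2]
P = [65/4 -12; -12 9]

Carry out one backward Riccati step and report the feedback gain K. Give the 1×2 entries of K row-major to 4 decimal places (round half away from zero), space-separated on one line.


2.4545 -3.0000

BᵀP = [12.0000 -9.0000]
S = R + BᵀPB = [2] + [9.0000] = [11.0000]
BᵀPA = [27.0000 -33.0000]
K = S⁻¹·BᵀPA = [2.4545 -3.0000]
A−BK = [1.5000 -2.0000; 1.4545 -2.0000]
AᵀP(A−BK) = [15.2898 -18.7500; -18.7500 23.0000]
P' = Q + AᵀP(A−BK) = [25.2898 -17.2500; -17.2500 25.2500]
tr(P') = 50.5398


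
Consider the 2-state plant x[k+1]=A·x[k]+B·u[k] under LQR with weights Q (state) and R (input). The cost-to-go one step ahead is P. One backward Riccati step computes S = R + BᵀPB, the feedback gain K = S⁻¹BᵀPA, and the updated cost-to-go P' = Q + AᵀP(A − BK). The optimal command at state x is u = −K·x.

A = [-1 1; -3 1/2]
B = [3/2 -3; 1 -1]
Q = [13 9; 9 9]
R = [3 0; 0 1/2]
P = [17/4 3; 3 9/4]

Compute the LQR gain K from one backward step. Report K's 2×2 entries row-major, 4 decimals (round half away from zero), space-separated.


BᵀP = [9.3750 6.7500; -15.7500 -11.2500]
S = R + BᵀPB = [3 0; 0 1/2] + [20.8125 -34.8750; -34.8750 58.5000] = [23.8125 -34.8750; -34.8750 59.0000]
BᵀPA = [-29.6250 12.7500; 49.5000 -21.3750]
K = S⁻¹·BᵀPA = [-0.1143 0.0360; 0.7714 -0.3410]
A−BK = [1.4857 -0.0770; -2.1143 0.1230]
AᵀP(A−BK) = [0.9286 -0.1786; -0.1786 0.0644]
P' = Q + AᵀP(A−BK) = [13.9286 8.8214; 8.8214 9.0644]
tr(P') = 22.9930

-0.1143 0.0360 0.7714 -0.3410


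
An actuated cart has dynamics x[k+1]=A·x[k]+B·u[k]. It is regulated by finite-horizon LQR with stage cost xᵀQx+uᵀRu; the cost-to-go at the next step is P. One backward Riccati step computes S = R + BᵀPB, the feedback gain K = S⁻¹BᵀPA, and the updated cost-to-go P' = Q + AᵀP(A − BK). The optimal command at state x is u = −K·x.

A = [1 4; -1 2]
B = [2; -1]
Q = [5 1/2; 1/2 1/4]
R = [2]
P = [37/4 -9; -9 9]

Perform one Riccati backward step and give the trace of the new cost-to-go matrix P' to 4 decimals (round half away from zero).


8.8065

BᵀP = [27.5000 -27.0000]
S = R + BᵀPB = [2] + [82.0000] = [84.0000]
BᵀPA = [54.5000 56.0000]
K = S⁻¹·BᵀPA = [0.6488 0.6667]
A−BK = [-0.2976 2.6667; -0.3512 2.6667]
AᵀP(A−BK) = [0.8899 0.6667; 0.6667 2.6667]
P' = Q + AᵀP(A−BK) = [5.8899 1.1667; 1.1667 2.9167]
tr(P') = 8.8065


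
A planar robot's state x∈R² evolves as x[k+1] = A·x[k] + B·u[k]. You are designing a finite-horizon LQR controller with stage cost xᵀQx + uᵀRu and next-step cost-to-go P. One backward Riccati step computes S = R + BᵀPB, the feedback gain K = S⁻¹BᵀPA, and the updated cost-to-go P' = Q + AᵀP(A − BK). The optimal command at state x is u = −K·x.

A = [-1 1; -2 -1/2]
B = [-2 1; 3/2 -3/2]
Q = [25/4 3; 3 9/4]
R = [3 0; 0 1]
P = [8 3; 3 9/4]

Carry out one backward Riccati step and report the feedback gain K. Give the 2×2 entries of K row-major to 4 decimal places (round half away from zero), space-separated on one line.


BᵀP = [-11.5000 -2.6250; 3.5000 -0.3750]
S = R + BᵀPB = [3 0; 0 1] + [19.0625 -7.5625; -7.5625 4.0625] = [22.0625 -7.5625; -7.5625 5.0625]
BᵀPA = [16.7500 -10.1875; -2.7500 3.6875]
K = S⁻¹·BᵀPA = [1.1743 -0.4346; 1.2110 0.0791]
A−BK = [0.1376 0.0516; -1.9450 0.2706]
AᵀP(A−BK) = [12.6606 -2.7523; -2.7523 0.8429]
P' = Q + AᵀP(A−BK) = [18.9106 0.2477; 0.2477 3.0929]
tr(P') = 22.0034

1.1743 -0.4346 1.2110 0.0791


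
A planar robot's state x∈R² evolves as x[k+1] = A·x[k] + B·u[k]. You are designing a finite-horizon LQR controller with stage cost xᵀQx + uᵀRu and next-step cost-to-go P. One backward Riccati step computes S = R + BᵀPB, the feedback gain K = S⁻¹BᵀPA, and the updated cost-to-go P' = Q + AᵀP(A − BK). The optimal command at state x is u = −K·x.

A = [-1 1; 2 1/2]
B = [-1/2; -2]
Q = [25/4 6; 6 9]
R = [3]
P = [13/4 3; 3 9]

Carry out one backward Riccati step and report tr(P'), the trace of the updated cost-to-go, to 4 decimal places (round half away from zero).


BᵀP = [-7.6250 -19.5000]
S = R + BᵀPB = [3] + [42.8125] = [45.8125]
BᵀPA = [-31.3750 -17.3750]
K = S⁻¹·BᵀPA = [-0.6849 -0.3793]
A−BK = [-1.3424 0.8104; 0.6303 -0.2585]
AᵀP(A−BK) = [5.7626 -1.6494; -1.6494 1.9103]
P' = Q + AᵀP(A−BK) = [12.0126 4.3506; 4.3506 10.9103]
tr(P') = 22.9229

22.9229


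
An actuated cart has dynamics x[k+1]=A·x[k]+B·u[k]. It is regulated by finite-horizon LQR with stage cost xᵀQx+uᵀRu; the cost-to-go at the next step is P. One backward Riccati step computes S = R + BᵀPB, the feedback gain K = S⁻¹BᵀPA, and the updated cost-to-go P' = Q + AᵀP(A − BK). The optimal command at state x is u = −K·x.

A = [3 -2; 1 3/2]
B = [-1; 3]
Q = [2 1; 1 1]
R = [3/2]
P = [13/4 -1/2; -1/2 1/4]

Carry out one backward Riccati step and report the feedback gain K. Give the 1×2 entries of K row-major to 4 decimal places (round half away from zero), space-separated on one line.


BᵀP = [-4.7500 1.2500]
S = R + BᵀPB = [3/2] + [8.5000] = [10.0000]
BᵀPA = [-13.0000 11.3750]
K = S⁻¹·BᵀPA = [-1.3000 1.1375]
A−BK = [1.7000 -0.8625; 4.9000 -1.9125]
AᵀP(A−BK) = [9.6000 -5.5875; -5.5875 3.6234]
P' = Q + AᵀP(A−BK) = [11.6000 -4.5875; -4.5875 4.6234]
tr(P') = 16.2234

-1.3000 1.1375


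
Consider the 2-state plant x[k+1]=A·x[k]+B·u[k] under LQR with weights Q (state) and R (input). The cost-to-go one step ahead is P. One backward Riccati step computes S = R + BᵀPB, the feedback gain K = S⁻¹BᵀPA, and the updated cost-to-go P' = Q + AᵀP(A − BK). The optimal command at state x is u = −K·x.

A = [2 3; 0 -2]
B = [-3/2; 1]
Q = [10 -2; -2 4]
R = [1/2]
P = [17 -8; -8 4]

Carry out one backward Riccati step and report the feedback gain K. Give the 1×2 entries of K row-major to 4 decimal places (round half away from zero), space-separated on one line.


BᵀP = [-33.5000 16.0000]
S = R + BᵀPB = [1/2] + [66.2500] = [66.7500]
BᵀPA = [-67.0000 -132.5000]
K = S⁻¹·BᵀPA = [-1.0037 -1.9850]
A−BK = [0.4944 0.0225; 1.0037 -0.0150]
AᵀP(A−BK) = [0.7491 1.0037; 1.0037 1.9850]
P' = Q + AᵀP(A−BK) = [10.7491 -0.9963; -0.9963 5.9850]
tr(P') = 16.7341

-1.0037 -1.9850


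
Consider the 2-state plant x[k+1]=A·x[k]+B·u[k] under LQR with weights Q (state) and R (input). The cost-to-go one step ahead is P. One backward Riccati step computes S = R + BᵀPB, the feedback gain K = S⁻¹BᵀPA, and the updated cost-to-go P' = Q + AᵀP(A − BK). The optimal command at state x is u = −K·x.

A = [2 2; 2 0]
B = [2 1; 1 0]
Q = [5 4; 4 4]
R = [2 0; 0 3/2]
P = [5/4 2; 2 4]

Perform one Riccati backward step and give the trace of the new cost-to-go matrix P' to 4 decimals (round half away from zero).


13.5625

BᵀP = [4.5000 8.0000; 1.2500 2.0000]
S = R + BᵀPB = [2 0; 0 3/2] + [17.0000 4.5000; 4.5000 1.2500] = [19.0000 4.5000; 4.5000 2.7500]
BᵀPA = [25.0000 9.0000; 6.5000 2.5000]
K = S⁻¹·BᵀPA = [1.2344 0.4219; 0.3438 0.2188]
A−BK = [-0.8125 0.9375; 0.7656 -0.4219]
AᵀP(A−BK) = [3.9063 1.0313; 1.0313 0.6563]
P' = Q + AᵀP(A−BK) = [8.9063 5.0313; 5.0313 4.6563]
tr(P') = 13.5625


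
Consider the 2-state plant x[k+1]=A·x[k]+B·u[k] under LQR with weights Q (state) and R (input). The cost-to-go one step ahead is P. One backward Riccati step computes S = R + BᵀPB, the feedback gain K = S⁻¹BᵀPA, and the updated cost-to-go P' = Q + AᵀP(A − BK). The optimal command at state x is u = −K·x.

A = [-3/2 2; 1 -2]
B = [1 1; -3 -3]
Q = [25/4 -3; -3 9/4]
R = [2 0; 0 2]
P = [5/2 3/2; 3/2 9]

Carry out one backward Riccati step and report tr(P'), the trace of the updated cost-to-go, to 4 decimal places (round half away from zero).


16.6614

BᵀP = [-2.0000 -25.5000; -2.0000 -25.5000]
S = R + BᵀPB = [2 0; 0 2] + [74.5000 74.5000; 74.5000 74.5000] = [76.5000 74.5000; 74.5000 76.5000]
BᵀPA = [-22.5000 47.0000; -22.5000 47.0000]
K = S⁻¹·BᵀPA = [-0.1490 0.3113; -0.1490 0.3113]
A−BK = [-1.2020 1.3775; 0.1060 -0.1325]
AᵀP(A−BK) = [3.4197 -3.9934; -3.9934 4.7417]
P' = Q + AᵀP(A−BK) = [9.6697 -6.9934; -6.9934 6.9917]
tr(P') = 16.6614


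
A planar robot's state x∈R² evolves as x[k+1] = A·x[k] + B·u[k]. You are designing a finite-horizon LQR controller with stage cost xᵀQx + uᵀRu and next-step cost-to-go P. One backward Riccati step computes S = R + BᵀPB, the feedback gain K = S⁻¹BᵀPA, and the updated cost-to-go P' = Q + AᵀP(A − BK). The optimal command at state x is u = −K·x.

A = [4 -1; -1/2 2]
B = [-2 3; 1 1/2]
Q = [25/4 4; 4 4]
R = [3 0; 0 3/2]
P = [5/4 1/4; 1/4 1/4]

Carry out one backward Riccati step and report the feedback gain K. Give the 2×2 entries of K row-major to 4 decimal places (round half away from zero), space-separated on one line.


-0.3293 0.1787 0.9437 -0.0661

BᵀP = [-2.2500 -0.2500; 3.8750 0.8750]
S = R + BᵀPB = [3 0; 0 3/2] + [4.2500 -6.8750; -6.8750 12.0625] = [7.2500 -6.8750; -6.8750 13.5625]
BᵀPA = [-8.8750 1.7500; 15.0625 -2.1250]
K = S⁻¹·BᵀPA = [-0.3293 0.1787; 0.9437 -0.0661]
A−BK = [0.5104 -0.4443; -0.6426 1.8543]
AᵀP(A−BK) = [1.9259 -0.5435; -0.5435 0.7968]
P' = Q + AᵀP(A−BK) = [8.1759 3.4565; 3.4565 4.7968]
tr(P') = 12.9728


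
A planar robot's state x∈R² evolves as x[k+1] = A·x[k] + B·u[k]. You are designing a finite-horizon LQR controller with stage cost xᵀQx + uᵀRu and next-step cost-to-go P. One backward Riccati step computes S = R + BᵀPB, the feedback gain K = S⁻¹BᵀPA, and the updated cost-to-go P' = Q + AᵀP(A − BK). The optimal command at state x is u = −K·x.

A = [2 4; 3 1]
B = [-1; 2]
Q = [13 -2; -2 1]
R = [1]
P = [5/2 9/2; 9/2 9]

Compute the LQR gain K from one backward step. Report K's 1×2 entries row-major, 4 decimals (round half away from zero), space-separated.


2.4884 1.8372

BᵀP = [6.5000 13.5000]
S = R + BᵀPB = [1] + [20.5000] = [21.5000]
BᵀPA = [53.5000 39.5000]
K = S⁻¹·BᵀPA = [2.4884 1.8372]
A−BK = [4.4884 5.8372; -1.9767 -2.6744]
AᵀP(A−BK) = [11.8721 11.7093; 11.7093 12.4302]
P' = Q + AᵀP(A−BK) = [24.8721 9.7093; 9.7093 13.4302]
tr(P') = 38.3023


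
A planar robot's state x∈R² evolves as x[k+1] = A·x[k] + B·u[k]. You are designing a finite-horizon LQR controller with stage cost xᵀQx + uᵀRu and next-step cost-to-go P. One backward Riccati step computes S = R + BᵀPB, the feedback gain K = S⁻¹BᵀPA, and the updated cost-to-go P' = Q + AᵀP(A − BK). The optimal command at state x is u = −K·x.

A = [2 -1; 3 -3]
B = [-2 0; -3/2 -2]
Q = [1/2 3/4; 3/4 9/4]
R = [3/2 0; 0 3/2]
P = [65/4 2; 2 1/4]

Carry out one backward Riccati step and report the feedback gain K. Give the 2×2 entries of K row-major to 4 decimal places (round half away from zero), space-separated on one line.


BᵀP = [-35.5000 -4.3750; -4.0000 -0.5000]
S = R + BᵀPB = [3/2 0; 0 3/2] + [77.5625 8.7500; 8.7500 1.0000] = [79.0625 8.7500; 8.7500 2.5000]
BᵀPA = [-84.1250 48.6250; -9.5000 5.5000]
K = S⁻¹·BᵀPA = [-1.0503 0.6065; -0.1239 0.0774]
A−BK = [-0.1006 0.2129; 1.1768 -1.9355]
AᵀP(A−BK) = [1.7148 -0.9968; -0.9968 0.5855]
P' = Q + AᵀP(A−BK) = [2.2148 -0.2468; -0.2468 2.8355]
tr(P') = 5.0503

-1.0503 0.6065 -0.1239 0.0774


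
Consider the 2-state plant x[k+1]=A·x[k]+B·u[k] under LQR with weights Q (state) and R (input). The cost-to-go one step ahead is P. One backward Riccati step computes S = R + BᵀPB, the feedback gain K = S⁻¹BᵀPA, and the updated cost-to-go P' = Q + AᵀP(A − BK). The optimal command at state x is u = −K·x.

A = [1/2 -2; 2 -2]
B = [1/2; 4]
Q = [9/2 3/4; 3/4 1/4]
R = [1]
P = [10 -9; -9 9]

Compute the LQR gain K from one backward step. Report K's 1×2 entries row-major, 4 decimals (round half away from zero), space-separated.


0.4260 -0.0090

BᵀP = [-31.0000 31.5000]
S = R + BᵀPB = [1] + [110.5000] = [111.5000]
BᵀPA = [47.5000 -1.0000]
K = S⁻¹·BᵀPA = [0.4260 -0.0090]
A−BK = [0.2870 -1.9955; 0.2960 -1.9641]
AᵀP(A−BK) = [0.2646 -0.5740; -0.5740 3.9910]
P' = Q + AᵀP(A−BK) = [4.7646 0.1760; 0.1760 4.2410]
tr(P') = 9.0056


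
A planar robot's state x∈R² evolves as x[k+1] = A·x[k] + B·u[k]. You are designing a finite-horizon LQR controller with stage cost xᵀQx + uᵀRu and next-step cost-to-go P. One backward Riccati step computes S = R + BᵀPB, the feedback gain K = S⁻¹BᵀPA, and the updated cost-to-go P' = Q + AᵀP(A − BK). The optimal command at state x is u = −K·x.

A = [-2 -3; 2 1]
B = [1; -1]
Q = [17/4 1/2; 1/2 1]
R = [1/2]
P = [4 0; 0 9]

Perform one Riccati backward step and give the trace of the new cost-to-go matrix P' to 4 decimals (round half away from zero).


19.5093

BᵀP = [4.0000 -9.0000]
S = R + BᵀPB = [1/2] + [13.0000] = [13.5000]
BᵀPA = [-26.0000 -21.0000]
K = S⁻¹·BᵀPA = [-1.9259 -1.5556]
A−BK = [-0.0741 -1.4444; 0.0741 -0.5556]
AᵀP(A−BK) = [1.9259 1.5556; 1.5556 12.3333]
P' = Q + AᵀP(A−BK) = [6.1759 2.0556; 2.0556 13.3333]
tr(P') = 19.5093


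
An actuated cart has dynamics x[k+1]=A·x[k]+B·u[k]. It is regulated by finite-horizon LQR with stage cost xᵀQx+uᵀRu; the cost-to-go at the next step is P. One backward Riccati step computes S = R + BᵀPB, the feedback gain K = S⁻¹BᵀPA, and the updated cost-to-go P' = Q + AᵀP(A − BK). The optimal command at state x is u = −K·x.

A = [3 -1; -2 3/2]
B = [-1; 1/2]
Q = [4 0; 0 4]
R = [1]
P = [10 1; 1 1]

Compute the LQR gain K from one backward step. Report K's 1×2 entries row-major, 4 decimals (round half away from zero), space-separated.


BᵀP = [-9.5000 -0.5000]
S = R + BᵀPB = [1] + [9.2500] = [10.2500]
BᵀPA = [-27.5000 8.7500]
K = S⁻¹·BᵀPA = [-2.6829 0.8537]
A−BK = [0.3171 -0.1463; -0.6585 1.0732]
AᵀP(A−BK) = [8.2195 -3.0244; -3.0244 1.7805]
P' = Q + AᵀP(A−BK) = [12.2195 -3.0244; -3.0244 5.7805]
tr(P') = 18.0000

-2.6829 0.8537


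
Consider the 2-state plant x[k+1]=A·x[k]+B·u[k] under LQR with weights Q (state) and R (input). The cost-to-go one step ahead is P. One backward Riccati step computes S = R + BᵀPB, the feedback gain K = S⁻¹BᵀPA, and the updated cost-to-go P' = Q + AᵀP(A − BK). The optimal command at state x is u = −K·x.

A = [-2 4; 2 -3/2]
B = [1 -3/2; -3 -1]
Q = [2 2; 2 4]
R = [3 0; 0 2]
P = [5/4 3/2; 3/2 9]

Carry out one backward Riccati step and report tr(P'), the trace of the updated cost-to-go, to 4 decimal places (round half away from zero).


BᵀP = [-3.2500 -25.5000; -3.3750 -11.2500]
S = R + BᵀPB = [3 0; 0 2] + [73.2500 30.3750; 30.3750 16.3125] = [76.2500 30.3750; 30.3750 18.3125]
BᵀPA = [-44.5000 25.2500; -15.7500 3.3750]
K = S⁻¹·BᵀPA = [-0.7104 0.7597; 0.3182 -1.0759]
A−BK = [-0.8122 1.6265; 0.1871 -0.2967]
AᵀP(A−BK) = [2.4003 -3.6369; -3.6369 6.6978]
P' = Q + AᵀP(A−BK) = [4.4003 -1.6369; -1.6369 10.6978]
tr(P') = 15.0982

15.0982


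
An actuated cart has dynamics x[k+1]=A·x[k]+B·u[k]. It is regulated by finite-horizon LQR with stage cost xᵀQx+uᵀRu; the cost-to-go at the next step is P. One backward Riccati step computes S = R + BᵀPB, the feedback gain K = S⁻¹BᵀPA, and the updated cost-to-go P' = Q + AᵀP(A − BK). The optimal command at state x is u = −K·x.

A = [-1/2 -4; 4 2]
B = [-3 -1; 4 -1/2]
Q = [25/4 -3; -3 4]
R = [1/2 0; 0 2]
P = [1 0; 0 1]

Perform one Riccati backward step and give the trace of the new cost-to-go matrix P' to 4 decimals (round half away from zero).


15.7863

BᵀP = [-3.0000 4.0000; -1.0000 -0.5000]
S = R + BᵀPB = [1/2 0; 0 2] + [25.0000 1.0000; 1.0000 1.2500] = [25.5000 1.0000; 1.0000 3.2500]
BᵀPA = [17.5000 20.0000; -1.5000 3.0000]
K = S⁻¹·BᵀPA = [0.7130 0.7573; -0.6809 0.6901]
A−BK = [0.9580 -1.0382; 0.8076 -0.6840]
AᵀP(A−BK) = [2.7515 -2.2168; -2.2168 2.7847]
P' = Q + AᵀP(A−BK) = [9.0015 -5.2168; -5.2168 6.7847]
tr(P') = 15.7863


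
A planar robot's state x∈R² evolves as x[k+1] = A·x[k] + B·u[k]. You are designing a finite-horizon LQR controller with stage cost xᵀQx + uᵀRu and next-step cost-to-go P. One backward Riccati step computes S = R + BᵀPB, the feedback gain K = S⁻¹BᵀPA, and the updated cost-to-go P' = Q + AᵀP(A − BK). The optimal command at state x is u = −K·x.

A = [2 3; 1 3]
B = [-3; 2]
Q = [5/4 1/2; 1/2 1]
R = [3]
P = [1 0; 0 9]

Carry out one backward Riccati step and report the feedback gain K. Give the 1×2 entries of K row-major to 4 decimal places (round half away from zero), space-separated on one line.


0.2500 0.9375

BᵀP = [-3.0000 18.0000]
S = R + BᵀPB = [3] + [45.0000] = [48.0000]
BᵀPA = [12.0000 45.0000]
K = S⁻¹·BᵀPA = [0.2500 0.9375]
A−BK = [2.7500 5.8125; 0.5000 1.1250]
AᵀP(A−BK) = [10.0000 21.7500; 21.7500 47.8125]
P' = Q + AᵀP(A−BK) = [11.2500 22.2500; 22.2500 48.8125]
tr(P') = 60.0625
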